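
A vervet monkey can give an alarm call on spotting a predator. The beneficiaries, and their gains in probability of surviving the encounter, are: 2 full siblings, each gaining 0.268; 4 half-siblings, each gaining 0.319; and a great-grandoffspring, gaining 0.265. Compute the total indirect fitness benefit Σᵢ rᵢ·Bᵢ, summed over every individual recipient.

0.620125

r to a full sibling = 0.5 (full sibs share both parents — two paths of length 2: r = 2·(1/2)^2 = 1/2).
r to a half-sibling = 1/4 (half-sibs share one parent — one path of length 2: r = (1/2)^2 = 1/4).
r to a great-grandoffspring = 0.125 (three parent–offspring links: r = (1/2)^3 = 1/8).
Summing one r·B term per recipient: 2·0.5·0.268 + 4·0.25·0.319 + 1·0.125·0.265 = 0.620125.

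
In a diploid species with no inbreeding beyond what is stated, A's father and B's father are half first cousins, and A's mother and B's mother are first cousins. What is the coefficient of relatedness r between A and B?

With two independent routes of shared ancestry, r is the sum of the two contributions.
A and B are related in two ways: half second cousins through their fathers (r = 1/64) and second cousins through their mothers (r = 1/32).
r = 1/64 + 1/32 = 0.046875.

0.046875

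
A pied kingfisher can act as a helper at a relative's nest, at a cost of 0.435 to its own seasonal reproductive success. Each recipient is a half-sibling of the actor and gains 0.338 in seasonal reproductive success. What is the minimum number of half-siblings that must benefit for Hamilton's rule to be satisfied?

6

r to a half-sibling = 1/4 (half-sibs share one parent — one path of length 2: r = (1/2)^2 = 1/4).
Hamilton's rule: n·r·B > C  ⇒  n > C/(r·B) = 0.435/(0.25·0.338) = 5.148.
The smallest integer exceeding 5.148 is 6.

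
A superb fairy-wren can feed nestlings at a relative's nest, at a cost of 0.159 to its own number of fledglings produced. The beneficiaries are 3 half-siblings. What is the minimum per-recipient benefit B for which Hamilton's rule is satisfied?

r to a half-sibling = 0.25 (half-sibs share one parent — one path of length 2: r = (1/2)^2 = 1/4).
Hamilton's rule with n recipients of equal r: n·r·B > C, so B > C/(n·r) = 0.159/(3·0.25) = 0.212.

0.212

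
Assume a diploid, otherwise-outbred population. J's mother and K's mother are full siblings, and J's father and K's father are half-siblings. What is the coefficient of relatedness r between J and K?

0.1875

Independent pedigree routes through distinct common ancestors add.
J and K are related in two ways: first cousins through their mothers (r = 1/8) and half first cousins through their fathers (r = 1/16).
r = 1/8 + 1/16 = 0.1875.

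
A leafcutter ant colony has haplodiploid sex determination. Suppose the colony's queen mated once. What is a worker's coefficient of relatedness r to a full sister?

Haplodiploid full sisters inherit their father's entire haploid genome identically (contributing 1/2) and on average half of their mother's contribution (1/2 · 1/2 = 1/4); r = 1/2 + 1/4 = 3/4.

0.75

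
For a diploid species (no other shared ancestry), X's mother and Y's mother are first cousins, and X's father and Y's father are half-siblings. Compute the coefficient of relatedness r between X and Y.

0.09375

Wright's path rule: contributions from independent ancestry routes add.
X and Y are related in two ways: second cousins through their mothers (r = 1/32) and half first cousins through their fathers (r = 1/16).
r = 1/32 + 1/16 = 3/32 = 0.09375.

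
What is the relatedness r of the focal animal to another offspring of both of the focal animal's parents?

Each parent–offspring link contributes a factor of 1/2, and independent paths through distinct common ancestors add.
Full sibs share both parents — two paths of length 2: r = 2·(1/2)^2 = 1/2.

0.5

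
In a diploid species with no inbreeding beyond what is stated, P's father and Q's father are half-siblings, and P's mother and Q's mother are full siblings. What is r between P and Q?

Independent pedigree routes through distinct common ancestors add.
P and Q are related in two ways: half first cousins through their fathers (r = 1/16) and first cousins through their mothers (r = 1/8).
r = 1/16 + 1/8 = 3/16 = 0.1875.

0.1875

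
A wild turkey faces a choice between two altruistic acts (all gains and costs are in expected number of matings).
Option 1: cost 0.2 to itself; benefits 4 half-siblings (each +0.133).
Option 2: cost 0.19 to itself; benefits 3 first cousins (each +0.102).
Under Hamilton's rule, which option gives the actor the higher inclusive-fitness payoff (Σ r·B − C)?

Option 1

Option 1: r to a half-sibling = 0.25.
Option 1: Σ r·B − C = (4·0.25·0.133) − 0.2 = -0.067.
Option 2: r to a first cousin = 0.125.
Option 2: Σ r·B − C = (3·0.125·0.102) − 0.19 = -0.15175.
Option 1 has the higher net inclusive-fitness payoff.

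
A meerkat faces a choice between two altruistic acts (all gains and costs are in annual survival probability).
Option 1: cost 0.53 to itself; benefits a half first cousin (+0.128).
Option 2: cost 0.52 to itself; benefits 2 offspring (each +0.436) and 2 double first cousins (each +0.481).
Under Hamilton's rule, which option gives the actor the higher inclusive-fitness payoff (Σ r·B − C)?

Option 1: r to a half first cousin = 0.0625.
Option 1: Σ r·B − C = (1·0.0625·0.128) − 0.53 = -0.522.
Option 2: r to an offspring = 0.5.
Option 2: r to a double first cousin = 0.25.
Option 2: Σ r·B − C = (2·0.5·0.436 + 2·0.25·0.481) − 0.52 = 0.1565.
Option 2 has the higher net inclusive-fitness payoff.

Option 2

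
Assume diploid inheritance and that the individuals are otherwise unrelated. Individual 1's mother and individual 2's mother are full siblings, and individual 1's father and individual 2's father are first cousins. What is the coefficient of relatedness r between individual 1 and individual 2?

0.15625

Wright's path rule: contributions from independent ancestry routes add.
Individual 1 and individual 2 are related in two ways: first cousins through their mothers (r = 1/8) and second cousins through their fathers (r = 1/32).
r = 1/8 + 1/32 = 0.15625.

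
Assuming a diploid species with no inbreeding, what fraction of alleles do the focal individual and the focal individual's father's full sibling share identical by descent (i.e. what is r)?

0.25

Each parent–offspring link contributes a factor of 1/2, and independent paths through distinct common ancestors add.
Full aunt/uncle↔niece/nephew: two paths of length 3 through the shared grandparent pair: r = 2·(1/2)^3 = 1/4.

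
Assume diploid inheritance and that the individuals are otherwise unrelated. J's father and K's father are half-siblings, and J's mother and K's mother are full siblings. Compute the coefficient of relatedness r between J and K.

Relatedness sums over independent paths through distinct common ancestors.
J and K are related in two ways: half first cousins through their fathers (r = 1/16) and first cousins through their mothers (r = 1/8).
r = 1/16 + 1/8 = 3/16 = 0.1875.

0.1875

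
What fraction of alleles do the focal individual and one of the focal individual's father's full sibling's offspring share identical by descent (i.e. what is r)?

0.125

Each parent–offspring link contributes a factor of 1/2, and independent paths through distinct common ancestors add.
First cousins share one grandparent pair — two paths of length 4: r = 2·(1/2)^4 = 1/8.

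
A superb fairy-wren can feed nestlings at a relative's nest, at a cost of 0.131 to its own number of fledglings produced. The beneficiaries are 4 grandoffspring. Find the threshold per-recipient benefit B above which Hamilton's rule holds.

r to a grandoffspring = 1/4 (two parent–offspring links: r = (1/2)^2 = 1/4).
Hamilton's rule with n recipients of equal r: n·r·B > C, so B > C/(n·r) = 0.131/(4·0.25) = 0.131.

0.131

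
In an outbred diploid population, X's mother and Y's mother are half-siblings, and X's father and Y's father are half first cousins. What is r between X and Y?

Wright's path rule: contributions from independent ancestry routes add.
X and Y are related in two ways: half first cousins through their mothers (r = 1/16) and half second cousins through their fathers (r = 1/64).
r = 1/16 + 1/64 = 0.078125.

0.078125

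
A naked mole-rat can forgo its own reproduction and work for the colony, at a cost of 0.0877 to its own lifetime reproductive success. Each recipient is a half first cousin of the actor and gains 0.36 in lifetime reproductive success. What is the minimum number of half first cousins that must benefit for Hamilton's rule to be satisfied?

r to a half first cousin = 0.0625 (half first cousins share one grandparent — one path of length 4: r = (1/2)^4 = 1/16).
Hamilton's rule: n·r·B > C  ⇒  n > C/(r·B) = 0.0877/(0.0625·0.36) = 3.898.
The smallest integer exceeding 3.898 is 4.

4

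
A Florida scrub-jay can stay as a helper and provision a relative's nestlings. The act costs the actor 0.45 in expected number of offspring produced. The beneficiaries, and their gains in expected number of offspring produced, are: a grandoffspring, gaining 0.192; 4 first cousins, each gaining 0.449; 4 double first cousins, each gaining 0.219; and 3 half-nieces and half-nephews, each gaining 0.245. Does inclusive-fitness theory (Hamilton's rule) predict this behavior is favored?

Hamilton's rule: the trait is favored when the sum of r·B over every recipient exceeds the actor's cost C.
r to a grandoffspring = 1/4 (two parent–offspring links: r = (1/2)^2 = 1/4).
r to a first cousin = 1/8 (first cousins share one grandparent pair — two paths of length 4: r = 2·(1/2)^4 = 1/8).
r to a double first cousin = 1/4 (double first cousins share both grandparent pairs — four paths of length 4: r = 4·(1/2)^4 = 1/4).
r to a half-niece or half-nephew = 0.125 (half-aunt/uncle↔niece/nephew: one path of length 3: r = (1/2)^3 = 1/8).
Summing one r·B term per recipient: 1·0.25·0.192 + 4·0.125·0.449 + 4·0.25·0.219 + 3·0.125·0.245 = 0.583375.
0.583375 > 0.45: the indirect benefit exceeds the cost.

Yes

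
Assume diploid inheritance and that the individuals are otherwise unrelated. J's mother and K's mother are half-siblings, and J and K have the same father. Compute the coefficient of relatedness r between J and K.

Independent pedigree routes through distinct common ancestors add.
J and K are related in two ways: half first cousins through their mothers (r = 1/16) and half-sibs through their shared father (r = 1/4).
r = 1/16 + 1/4 = 5/16 = 0.3125.

0.3125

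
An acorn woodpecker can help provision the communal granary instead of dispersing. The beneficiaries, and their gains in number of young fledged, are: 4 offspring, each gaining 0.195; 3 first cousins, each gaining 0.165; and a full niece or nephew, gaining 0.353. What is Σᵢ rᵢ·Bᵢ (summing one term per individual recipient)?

0.540125

r to an offspring = 1/2 (one parent–offspring link: r = (1/2)^1 = 1/2).
r to a first cousin = 0.125 (first cousins share one grandparent pair — two paths of length 4: r = 2·(1/2)^4 = 1/8).
r to a full niece or nephew = 1/4 (full aunt/uncle↔niece/nephew: two paths of length 3 through the shared grandparent pair: r = 2·(1/2)^3 = 1/4).
Summing one r·B term per recipient: 4·0.5·0.195 + 3·0.125·0.165 + 1·0.25·0.353 = 0.540125.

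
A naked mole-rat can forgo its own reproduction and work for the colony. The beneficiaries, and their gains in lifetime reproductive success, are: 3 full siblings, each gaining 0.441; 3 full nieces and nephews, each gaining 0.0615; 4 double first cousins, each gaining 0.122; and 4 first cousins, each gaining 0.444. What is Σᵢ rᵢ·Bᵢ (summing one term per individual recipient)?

r to a full sibling = 1/2 (full sibs share both parents — two paths of length 2: r = 2·(1/2)^2 = 1/2).
r to a full niece or nephew = 1/4 (full aunt/uncle↔niece/nephew: two paths of length 3 through the shared grandparent pair: r = 2·(1/2)^3 = 1/4).
r to a double first cousin = 1/4 (double first cousins share both grandparent pairs — four paths of length 4: r = 4·(1/2)^4 = 1/4).
r to a first cousin = 1/8 (first cousins share one grandparent pair — two paths of length 4: r = 2·(1/2)^4 = 1/8).
Summing one r·B term per recipient: 3·0.5·0.441 + 3·0.25·0.0615 + 4·0.25·0.122 + 4·0.125·0.444 = 1.051625.

1.051625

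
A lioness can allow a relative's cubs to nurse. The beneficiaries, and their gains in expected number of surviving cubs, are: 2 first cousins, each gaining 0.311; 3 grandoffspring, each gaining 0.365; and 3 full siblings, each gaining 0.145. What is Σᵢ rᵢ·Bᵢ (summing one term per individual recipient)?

r to a first cousin = 1/8 (first cousins share one grandparent pair — two paths of length 4: r = 2·(1/2)^4 = 1/8).
r to a grandoffspring = 0.25 (two parent–offspring links: r = (1/2)^2 = 1/4).
r to a full sibling = 1/2 (full sibs share both parents — two paths of length 2: r = 2·(1/2)^2 = 1/2).
Summing one r·B term per recipient: 2·0.125·0.311 + 3·0.25·0.365 + 3·0.5·0.145 = 0.569.

0.569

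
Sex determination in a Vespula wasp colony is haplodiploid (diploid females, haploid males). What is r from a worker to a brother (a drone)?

Her haploid brother carries none of their father's genes and a random half of their mother's genome; that half matches the maternal half of her own genome with probability 1/2: r = 1/2 · 1/2 = 1/4.

0.25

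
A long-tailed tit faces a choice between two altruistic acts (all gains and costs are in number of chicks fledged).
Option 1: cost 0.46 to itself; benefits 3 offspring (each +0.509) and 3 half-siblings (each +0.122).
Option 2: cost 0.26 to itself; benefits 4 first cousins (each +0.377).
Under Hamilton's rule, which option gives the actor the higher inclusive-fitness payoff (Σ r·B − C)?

Option 1

Option 1: r to an offspring = 0.5.
Option 1: r to a half-sibling = 0.25.
Option 1: Σ r·B − C = (3·0.5·0.509 + 3·0.25·0.122) − 0.46 = 0.395.
Option 2: r to a first cousin = 0.125.
Option 2: Σ r·B − C = (4·0.125·0.377) − 0.26 = -0.0715.
Option 1 has the higher net inclusive-fitness payoff.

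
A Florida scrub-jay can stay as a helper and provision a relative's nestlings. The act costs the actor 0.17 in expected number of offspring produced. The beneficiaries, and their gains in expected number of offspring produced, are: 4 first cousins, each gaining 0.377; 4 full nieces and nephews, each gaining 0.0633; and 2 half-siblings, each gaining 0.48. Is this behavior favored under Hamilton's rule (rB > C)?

Hamilton's rule: the trait is favored when the sum of r·B over every recipient exceeds the actor's cost C.
r to a first cousin = 1/8 (first cousins share one grandparent pair — two paths of length 4: r = 2·(1/2)^4 = 1/8).
r to a full niece or nephew = 1/4 (full aunt/uncle↔niece/nephew: two paths of length 3 through the shared grandparent pair: r = 2·(1/2)^3 = 1/4).
r to a half-sibling = 1/4 (half-sibs share one parent — one path of length 2: r = (1/2)^2 = 1/4).
Summing one r·B term per recipient: 4·0.125·0.377 + 4·0.25·0.0633 + 2·0.25·0.48 = 0.4918.
0.4918 > 0.17: the indirect benefit exceeds the cost.

Yes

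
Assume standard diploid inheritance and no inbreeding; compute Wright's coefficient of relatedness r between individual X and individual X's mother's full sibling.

0.25

Each parent–offspring link contributes a factor of 1/2, and independent paths through distinct common ancestors add.
Full aunt/uncle↔niece/nephew: two paths of length 3 through the shared grandparent pair: r = 2·(1/2)^3 = 1/4.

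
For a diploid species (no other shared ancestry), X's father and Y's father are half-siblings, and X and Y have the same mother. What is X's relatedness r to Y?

Wright's path rule: contributions from independent ancestry routes add.
X and Y are related in two ways: half first cousins through their fathers (r = 1/16) and half-sibs through their shared mother (r = 1/4).
r = 1/16 + 1/4 = 5/16 = 0.3125.

0.3125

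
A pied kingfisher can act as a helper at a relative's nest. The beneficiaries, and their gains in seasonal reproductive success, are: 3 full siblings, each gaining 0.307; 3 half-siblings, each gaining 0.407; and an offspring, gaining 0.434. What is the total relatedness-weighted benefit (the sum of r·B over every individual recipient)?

0.98275

r to a full sibling = 1/2 (full sibs share both parents — two paths of length 2: r = 2·(1/2)^2 = 1/2).
r to a half-sibling = 1/4 (half-sibs share one parent — one path of length 2: r = (1/2)^2 = 1/4).
r to an offspring = 0.5 (one parent–offspring link: r = (1/2)^1 = 1/2).
Summing one r·B term per recipient: 3·0.5·0.307 + 3·0.25·0.407 + 1·0.5·0.434 = 0.98275.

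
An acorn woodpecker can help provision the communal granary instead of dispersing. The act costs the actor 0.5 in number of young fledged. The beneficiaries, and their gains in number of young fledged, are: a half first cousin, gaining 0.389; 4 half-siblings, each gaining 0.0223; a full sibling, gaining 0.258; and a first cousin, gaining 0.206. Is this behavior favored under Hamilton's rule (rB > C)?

No

Hamilton's rule: the trait is favored when the sum of r·B over every recipient exceeds the actor's cost C.
r to a half first cousin = 1/16 (half first cousins share one grandparent — one path of length 4: r = (1/2)^4 = 1/16).
r to a half-sibling = 0.25 (half-sibs share one parent — one path of length 2: r = (1/2)^2 = 1/4).
r to a full sibling = 1/2 (full sibs share both parents — two paths of length 2: r = 2·(1/2)^2 = 1/2).
r to a first cousin = 0.125 (first cousins share one grandparent pair — two paths of length 4: r = 2·(1/2)^4 = 1/8).
Summing one r·B term per recipient: 1·0.0625·0.389 + 4·0.25·0.0223 + 1·0.5·0.258 + 1·0.125·0.206 = 0.2013625.
0.2013625 < 0.5: the indirect benefit is less than the cost.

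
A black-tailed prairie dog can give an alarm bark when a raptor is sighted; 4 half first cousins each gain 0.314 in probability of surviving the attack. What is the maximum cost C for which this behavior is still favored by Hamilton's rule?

0.0785

r to a half first cousin = 1/16 (half first cousins share one grandparent — one path of length 4: r = (1/2)^4 = 1/16).
Hamilton's rule: n·r·B > C, so the trait is favored while C < n·r·B = 4·0.0625·0.314 = 0.0785.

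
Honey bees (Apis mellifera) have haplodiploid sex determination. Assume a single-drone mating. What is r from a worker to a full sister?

0.75

Haplodiploid full sisters inherit their father's entire haploid genome identically (contributing 1/2) and on average half of their mother's contribution (1/2 · 1/2 = 1/4); r = 1/2 + 1/4 = 3/4.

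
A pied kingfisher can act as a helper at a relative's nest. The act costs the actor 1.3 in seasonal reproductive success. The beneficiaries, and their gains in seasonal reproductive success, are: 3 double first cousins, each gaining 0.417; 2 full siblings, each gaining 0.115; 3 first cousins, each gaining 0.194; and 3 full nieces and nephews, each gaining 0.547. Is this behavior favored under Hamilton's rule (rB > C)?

No

Hamilton's rule: the trait is favored when the sum of r·B over every recipient exceeds the actor's cost C.
r to a double first cousin = 0.25 (double first cousins share both grandparent pairs — four paths of length 4: r = 4·(1/2)^4 = 1/4).
r to a full sibling = 0.5 (full sibs share both parents — two paths of length 2: r = 2·(1/2)^2 = 1/2).
r to a first cousin = 0.125 (first cousins share one grandparent pair — two paths of length 4: r = 2·(1/2)^4 = 1/8).
r to a full niece or nephew = 1/4 (full aunt/uncle↔niece/nephew: two paths of length 3 through the shared grandparent pair: r = 2·(1/2)^3 = 1/4).
Summing one r·B term per recipient: 3·0.25·0.417 + 2·0.5·0.115 + 3·0.125·0.194 + 3·0.25·0.547 = 0.91075.
0.91075 < 1.3: the indirect benefit is less than the cost.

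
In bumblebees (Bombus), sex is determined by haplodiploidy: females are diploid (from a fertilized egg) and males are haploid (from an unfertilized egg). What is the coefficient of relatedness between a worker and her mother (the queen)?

0.5

One meiotic link between diploid queen and diploid daughter: r = 1/2.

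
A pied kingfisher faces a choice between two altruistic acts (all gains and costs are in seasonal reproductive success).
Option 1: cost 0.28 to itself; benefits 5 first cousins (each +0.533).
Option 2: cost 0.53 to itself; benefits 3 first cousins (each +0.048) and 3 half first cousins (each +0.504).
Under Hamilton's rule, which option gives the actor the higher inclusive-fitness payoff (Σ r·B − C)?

Option 1: r to a first cousin = 0.125.
Option 1: Σ r·B − C = (5·0.125·0.533) − 0.28 = 0.053125.
Option 2: r to a first cousin = 0.125.
Option 2: r to a half first cousin = 0.0625.
Option 2: Σ r·B − C = (3·0.125·0.048 + 3·0.0625·0.504) − 0.53 = -0.4175.
Option 1 has the higher net inclusive-fitness payoff.

Option 1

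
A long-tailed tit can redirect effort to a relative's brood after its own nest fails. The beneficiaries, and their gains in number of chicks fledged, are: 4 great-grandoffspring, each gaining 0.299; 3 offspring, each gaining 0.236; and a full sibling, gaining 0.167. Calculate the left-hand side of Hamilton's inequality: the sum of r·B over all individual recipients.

0.587

r to a great-grandoffspring = 0.125 (three parent–offspring links: r = (1/2)^3 = 1/8).
r to an offspring = 1/2 (one parent–offspring link: r = (1/2)^1 = 1/2).
r to a full sibling = 0.5 (full sibs share both parents — two paths of length 2: r = 2·(1/2)^2 = 1/2).
Summing one r·B term per recipient: 4·0.125·0.299 + 3·0.5·0.236 + 1·0.5·0.167 = 0.587.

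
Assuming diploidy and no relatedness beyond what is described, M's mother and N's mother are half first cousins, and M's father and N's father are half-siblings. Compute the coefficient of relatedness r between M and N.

0.078125

With two independent routes of shared ancestry, r is the sum of the two contributions.
M and N are related in two ways: half second cousins through their mothers (r = 1/64) and half first cousins through their fathers (r = 1/16).
r = 1/64 + 1/16 = 5/64 = 0.078125.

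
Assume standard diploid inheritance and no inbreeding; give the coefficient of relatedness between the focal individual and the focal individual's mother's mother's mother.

0.125

Each parent–offspring link contributes a factor of 1/2, and independent paths through distinct common ancestors add.
Three parent–offspring links: r = (1/2)^3 = 1/8.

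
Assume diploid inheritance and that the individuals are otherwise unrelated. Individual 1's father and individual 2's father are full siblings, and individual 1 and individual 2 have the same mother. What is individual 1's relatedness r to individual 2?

0.375

With two independent routes of shared ancestry, r is the sum of the two contributions.
Individual 1 and individual 2 are related in two ways: first cousins through their fathers (r = 1/8) and half-sibs through their shared mother (r = 1/4).
r = 1/8 + 1/4 = 0.375.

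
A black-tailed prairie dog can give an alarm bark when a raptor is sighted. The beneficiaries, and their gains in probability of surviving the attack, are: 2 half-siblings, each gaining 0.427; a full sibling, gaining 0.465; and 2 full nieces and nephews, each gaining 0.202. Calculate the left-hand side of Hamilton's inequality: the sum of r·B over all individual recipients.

0.547

r to a half-sibling = 0.25 (half-sibs share one parent — one path of length 2: r = (1/2)^2 = 1/4).
r to a full sibling = 0.5 (full sibs share both parents — two paths of length 2: r = 2·(1/2)^2 = 1/2).
r to a full niece or nephew = 0.25 (full aunt/uncle↔niece/nephew: two paths of length 3 through the shared grandparent pair: r = 2·(1/2)^3 = 1/4).
Summing one r·B term per recipient: 2·0.25·0.427 + 1·0.5·0.465 + 2·0.25·0.202 = 0.547.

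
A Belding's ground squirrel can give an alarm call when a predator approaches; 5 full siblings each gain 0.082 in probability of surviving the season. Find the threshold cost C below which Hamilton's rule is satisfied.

r to a full sibling = 1/2 (full sibs share both parents — two paths of length 2: r = 2·(1/2)^2 = 1/2).
Hamilton's rule: n·r·B > C, so the trait is favored while C < n·r·B = 5·0.5·0.082 = 0.205.

0.205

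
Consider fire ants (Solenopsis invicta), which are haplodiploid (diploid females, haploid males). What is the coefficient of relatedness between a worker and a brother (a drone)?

Her haploid brother carries none of their father's genes and a random half of their mother's genome; that half matches the maternal half of her own genome with probability 1/2: r = 1/2 · 1/2 = 1/4.

0.25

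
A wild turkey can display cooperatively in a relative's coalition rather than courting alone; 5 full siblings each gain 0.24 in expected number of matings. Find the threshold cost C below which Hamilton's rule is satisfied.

0.6

r to a full sibling = 0.5 (full sibs share both parents — two paths of length 2: r = 2·(1/2)^2 = 1/2).
Hamilton's rule: n·r·B > C, so the trait is favored while C < n·r·B = 5·0.5·0.24 = 0.6.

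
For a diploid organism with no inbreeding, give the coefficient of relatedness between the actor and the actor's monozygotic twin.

Each parent–offspring link contributes a factor of 1/2, and independent paths through distinct common ancestors add.
Monozygotic twins share every allele identical by descent: r = 1.

1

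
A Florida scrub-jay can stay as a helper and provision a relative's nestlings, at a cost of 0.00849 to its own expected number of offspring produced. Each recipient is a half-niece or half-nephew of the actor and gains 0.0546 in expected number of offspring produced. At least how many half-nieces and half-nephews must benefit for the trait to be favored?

r to a half-niece or half-nephew = 0.125 (half-aunt/uncle↔niece/nephew: one path of length 3: r = (1/2)^3 = 1/8).
Hamilton's rule: n·r·B > C  ⇒  n > C/(r·B) = 0.00849/(0.125·0.0546) = 1.244.
The smallest integer exceeding 1.244 is 2.

2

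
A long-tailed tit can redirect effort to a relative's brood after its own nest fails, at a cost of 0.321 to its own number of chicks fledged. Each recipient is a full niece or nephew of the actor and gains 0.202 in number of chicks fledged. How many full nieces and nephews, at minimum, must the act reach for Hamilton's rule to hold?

r to a full niece or nephew = 1/4 (full aunt/uncle↔niece/nephew: two paths of length 3 through the shared grandparent pair: r = 2·(1/2)^3 = 1/4).
Hamilton's rule: n·r·B > C  ⇒  n > C/(r·B) = 0.321/(0.25·0.202) = 6.356.
The smallest integer exceeding 6.356 is 7.

7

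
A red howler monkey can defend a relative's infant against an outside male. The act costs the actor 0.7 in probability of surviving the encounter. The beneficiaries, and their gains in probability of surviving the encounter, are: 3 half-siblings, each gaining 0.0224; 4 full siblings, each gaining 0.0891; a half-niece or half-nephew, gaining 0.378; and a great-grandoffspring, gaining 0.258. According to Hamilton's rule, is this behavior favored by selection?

Hamilton's rule: the trait is favored when the sum of r·B over every recipient exceeds the actor's cost C.
r to a half-sibling = 1/4 (half-sibs share one parent — one path of length 2: r = (1/2)^2 = 1/4).
r to a full sibling = 1/2 (full sibs share both parents — two paths of length 2: r = 2·(1/2)^2 = 1/2).
r to a half-niece or half-nephew = 0.125 (half-aunt/uncle↔niece/nephew: one path of length 3: r = (1/2)^3 = 1/8).
r to a great-grandoffspring = 0.125 (three parent–offspring links: r = (1/2)^3 = 1/8).
Summing one r·B term per recipient: 3·0.25·0.0224 + 4·0.5·0.0891 + 1·0.125·0.378 + 1·0.125·0.258 = 0.2745.
0.2745 < 0.7: the indirect benefit is less than the cost.

No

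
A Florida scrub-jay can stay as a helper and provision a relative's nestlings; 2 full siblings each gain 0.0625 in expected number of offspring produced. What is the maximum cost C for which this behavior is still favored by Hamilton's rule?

0.0625

r to a full sibling = 1/2 (full sibs share both parents — two paths of length 2: r = 2·(1/2)^2 = 1/2).
Hamilton's rule: n·r·B > C, so the trait is favored while C < n·r·B = 2·0.5·0.0625 = 0.0625.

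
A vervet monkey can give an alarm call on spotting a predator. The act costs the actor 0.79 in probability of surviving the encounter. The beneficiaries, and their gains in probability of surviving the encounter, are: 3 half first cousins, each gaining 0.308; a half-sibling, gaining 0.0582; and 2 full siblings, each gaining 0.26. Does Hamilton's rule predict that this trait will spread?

No

Hamilton's rule: the trait is favored when the sum of r·B over every recipient exceeds the actor's cost C.
r to a half first cousin = 0.0625 (half first cousins share one grandparent — one path of length 4: r = (1/2)^4 = 1/16).
r to a half-sibling = 0.25 (half-sibs share one parent — one path of length 2: r = (1/2)^2 = 1/4).
r to a full sibling = 0.5 (full sibs share both parents — two paths of length 2: r = 2·(1/2)^2 = 1/2).
Summing one r·B term per recipient: 3·0.0625·0.308 + 1·0.25·0.0582 + 2·0.5·0.26 = 0.3323.
0.3323 < 0.79: the indirect benefit is less than the cost.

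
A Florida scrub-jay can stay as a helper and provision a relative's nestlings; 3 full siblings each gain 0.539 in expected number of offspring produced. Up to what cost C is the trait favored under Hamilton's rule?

0.8085

r to a full sibling = 1/2 (full sibs share both parents — two paths of length 2: r = 2·(1/2)^2 = 1/2).
Hamilton's rule: n·r·B > C, so the trait is favored while C < n·r·B = 3·0.5·0.539 = 0.8085.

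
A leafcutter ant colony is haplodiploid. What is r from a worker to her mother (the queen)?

One meiotic link between diploid queen and diploid daughter: r = 1/2.

0.5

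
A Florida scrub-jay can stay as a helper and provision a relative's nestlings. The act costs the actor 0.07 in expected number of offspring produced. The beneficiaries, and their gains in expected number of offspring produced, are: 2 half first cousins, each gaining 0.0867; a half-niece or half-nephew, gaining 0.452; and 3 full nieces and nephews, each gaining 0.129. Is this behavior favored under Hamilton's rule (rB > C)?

Hamilton's rule: the trait is favored when the sum of r·B over every recipient exceeds the actor's cost C.
r to a half first cousin = 1/16 (half first cousins share one grandparent — one path of length 4: r = (1/2)^4 = 1/16).
r to a half-niece or half-nephew = 1/8 (half-aunt/uncle↔niece/nephew: one path of length 3: r = (1/2)^3 = 1/8).
r to a full niece or nephew = 1/4 (full aunt/uncle↔niece/nephew: two paths of length 3 through the shared grandparent pair: r = 2·(1/2)^3 = 1/4).
Summing one r·B term per recipient: 2·0.0625·0.0867 + 1·0.125·0.452 + 3·0.25·0.129 = 0.1640875.
0.1640875 > 0.07: the indirect benefit exceeds the cost.

Yes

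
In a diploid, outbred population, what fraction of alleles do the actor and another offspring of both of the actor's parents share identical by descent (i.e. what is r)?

0.5

Each parent–offspring link contributes a factor of 1/2, and independent paths through distinct common ancestors add.
Full sibs share both parents — two paths of length 2: r = 2·(1/2)^2 = 1/2.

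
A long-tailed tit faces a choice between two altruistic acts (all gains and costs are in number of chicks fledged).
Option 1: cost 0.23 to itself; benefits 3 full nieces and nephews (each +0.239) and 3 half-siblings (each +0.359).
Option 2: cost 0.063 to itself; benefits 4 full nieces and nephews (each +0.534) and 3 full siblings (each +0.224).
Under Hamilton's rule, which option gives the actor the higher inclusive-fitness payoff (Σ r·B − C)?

Option 1: r to a full niece or nephew = 0.25.
Option 1: r to a half-sibling = 0.25.
Option 1: Σ r·B − C = (3·0.25·0.239 + 3·0.25·0.359) − 0.23 = 0.2185.
Option 2: r to a full niece or nephew = 0.25.
Option 2: r to a full sibling = 0.5.
Option 2: Σ r·B − C = (4·0.25·0.534 + 3·0.5·0.224) − 0.063 = 0.807.
Option 2 has the higher net inclusive-fitness payoff.

Option 2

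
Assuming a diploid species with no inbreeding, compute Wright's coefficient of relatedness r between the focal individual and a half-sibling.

Half-sibs share one parent — one path of length 2: r = (1/2)^2 = 1/4.

0.25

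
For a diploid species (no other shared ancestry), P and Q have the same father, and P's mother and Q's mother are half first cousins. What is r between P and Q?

Relatedness sums over independent paths through distinct common ancestors.
P and Q are related in two ways: half-sibs through their shared father (r = 1/4) and half second cousins through their mothers (r = 1/64).
r = 1/4 + 1/64 = 17/64 = 0.265625.

0.265625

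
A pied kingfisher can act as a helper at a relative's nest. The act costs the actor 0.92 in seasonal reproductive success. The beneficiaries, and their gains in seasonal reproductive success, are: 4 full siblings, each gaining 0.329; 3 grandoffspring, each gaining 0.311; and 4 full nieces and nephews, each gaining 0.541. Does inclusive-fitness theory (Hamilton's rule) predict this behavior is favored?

Hamilton's rule: the trait is favored when the sum of r·B over every recipient exceeds the actor's cost C.
r to a full sibling = 1/2 (full sibs share both parents — two paths of length 2: r = 2·(1/2)^2 = 1/2).
r to a grandoffspring = 1/4 (two parent–offspring links: r = (1/2)^2 = 1/4).
r to a full niece or nephew = 0.25 (full aunt/uncle↔niece/nephew: two paths of length 3 through the shared grandparent pair: r = 2·(1/2)^3 = 1/4).
Summing one r·B term per recipient: 4·0.5·0.329 + 3·0.25·0.311 + 4·0.25·0.541 = 1.43225.
1.43225 > 0.92: the indirect benefit exceeds the cost.

Yes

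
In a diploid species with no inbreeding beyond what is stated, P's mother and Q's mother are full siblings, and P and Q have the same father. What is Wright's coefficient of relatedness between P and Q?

With two independent routes of shared ancestry, r is the sum of the two contributions.
P and Q are related in two ways: first cousins through their mothers (r = 1/8) and half-sibs through their shared father (r = 1/4).
r = 1/8 + 1/4 = 0.375.

0.375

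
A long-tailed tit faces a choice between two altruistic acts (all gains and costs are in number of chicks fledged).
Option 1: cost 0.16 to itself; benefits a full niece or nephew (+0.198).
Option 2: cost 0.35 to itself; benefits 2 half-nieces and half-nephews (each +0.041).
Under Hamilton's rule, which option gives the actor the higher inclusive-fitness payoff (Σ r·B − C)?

Option 1: r to a full niece or nephew = 0.25.
Option 1: Σ r·B − C = (1·0.25·0.198) − 0.16 = -0.1105.
Option 2: r to a half-niece or half-nephew = 0.125.
Option 2: Σ r·B − C = (2·0.125·0.041) − 0.35 = -0.33975.
Option 1 has the higher net inclusive-fitness payoff.

Option 1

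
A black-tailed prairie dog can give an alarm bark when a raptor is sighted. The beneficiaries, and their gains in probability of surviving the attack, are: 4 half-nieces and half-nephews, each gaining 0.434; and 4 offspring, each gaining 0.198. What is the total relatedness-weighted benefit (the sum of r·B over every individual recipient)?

0.613

r to a half-niece or half-nephew = 1/8 (half-aunt/uncle↔niece/nephew: one path of length 3: r = (1/2)^3 = 1/8).
r to an offspring = 0.5 (one parent–offspring link: r = (1/2)^1 = 1/2).
Summing one r·B term per recipient: 4·0.125·0.434 + 4·0.5·0.198 = 0.613.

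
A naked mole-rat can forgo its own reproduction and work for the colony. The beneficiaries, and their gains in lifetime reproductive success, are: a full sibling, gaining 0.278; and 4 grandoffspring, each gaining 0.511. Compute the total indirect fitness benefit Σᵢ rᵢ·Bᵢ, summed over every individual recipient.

r to a full sibling = 0.5 (full sibs share both parents — two paths of length 2: r = 2·(1/2)^2 = 1/2).
r to a grandoffspring = 1/4 (two parent–offspring links: r = (1/2)^2 = 1/4).
Summing one r·B term per recipient: 1·0.5·0.278 + 4·0.25·0.511 = 0.65.

0.65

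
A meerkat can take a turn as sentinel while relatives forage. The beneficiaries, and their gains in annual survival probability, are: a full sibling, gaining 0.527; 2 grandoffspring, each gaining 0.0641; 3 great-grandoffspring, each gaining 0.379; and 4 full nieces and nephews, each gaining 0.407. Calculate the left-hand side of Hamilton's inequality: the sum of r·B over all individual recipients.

r to a full sibling = 1/2 (full sibs share both parents — two paths of length 2: r = 2·(1/2)^2 = 1/2).
r to a grandoffspring = 0.25 (two parent–offspring links: r = (1/2)^2 = 1/4).
r to a great-grandoffspring = 1/8 (three parent–offspring links: r = (1/2)^3 = 1/8).
r to a full niece or nephew = 0.25 (full aunt/uncle↔niece/nephew: two paths of length 3 through the shared grandparent pair: r = 2·(1/2)^3 = 1/4).
Summing one r·B term per recipient: 1·0.5·0.527 + 2·0.25·0.0641 + 3·0.125·0.379 + 4·0.25·0.407 = 0.844675.

0.844675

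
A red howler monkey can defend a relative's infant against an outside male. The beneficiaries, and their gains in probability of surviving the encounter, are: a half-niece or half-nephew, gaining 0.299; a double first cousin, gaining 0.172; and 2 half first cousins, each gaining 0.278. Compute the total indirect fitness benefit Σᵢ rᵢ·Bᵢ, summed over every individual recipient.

r to a half-niece or half-nephew = 0.125 (half-aunt/uncle↔niece/nephew: one path of length 3: r = (1/2)^3 = 1/8).
r to a double first cousin = 0.25 (double first cousins share both grandparent pairs — four paths of length 4: r = 4·(1/2)^4 = 1/4).
r to a half first cousin = 0.0625 (half first cousins share one grandparent — one path of length 4: r = (1/2)^4 = 1/16).
Summing one r·B term per recipient: 1·0.125·0.299 + 1·0.25·0.172 + 2·0.0625·0.278 = 0.115125.

0.115125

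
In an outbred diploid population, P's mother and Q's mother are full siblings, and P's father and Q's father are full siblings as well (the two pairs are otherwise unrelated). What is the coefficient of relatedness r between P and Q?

0.25

Independent pedigree routes through distinct common ancestors add.
P and Q are related in two ways: first cousins through their mothers (r = 1/8) and first cousins through their fathers (r = 1/8) — i.e. double first cousins.
r = 1/8 + 1/8 = 1/4 = 0.25.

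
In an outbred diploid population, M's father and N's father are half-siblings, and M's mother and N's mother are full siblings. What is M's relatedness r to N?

0.1875

Independent pedigree routes through distinct common ancestors add.
M and N are related in two ways: half first cousins through their fathers (r = 1/16) and first cousins through their mothers (r = 1/8).
r = 1/16 + 1/8 = 0.1875.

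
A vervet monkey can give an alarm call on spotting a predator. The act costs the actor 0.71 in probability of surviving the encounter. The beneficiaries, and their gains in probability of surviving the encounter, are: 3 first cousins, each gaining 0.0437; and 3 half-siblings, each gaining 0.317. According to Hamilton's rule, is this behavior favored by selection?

Hamilton's rule: the trait is favored when the sum of r·B over every recipient exceeds the actor's cost C.
r to a first cousin = 0.125 (first cousins share one grandparent pair — two paths of length 4: r = 2·(1/2)^4 = 1/8).
r to a half-sibling = 1/4 (half-sibs share one parent — one path of length 2: r = (1/2)^2 = 1/4).
Summing one r·B term per recipient: 3·0.125·0.0437 + 3·0.25·0.317 = 0.2541375.
0.2541375 < 0.71: the indirect benefit is less than the cost.

No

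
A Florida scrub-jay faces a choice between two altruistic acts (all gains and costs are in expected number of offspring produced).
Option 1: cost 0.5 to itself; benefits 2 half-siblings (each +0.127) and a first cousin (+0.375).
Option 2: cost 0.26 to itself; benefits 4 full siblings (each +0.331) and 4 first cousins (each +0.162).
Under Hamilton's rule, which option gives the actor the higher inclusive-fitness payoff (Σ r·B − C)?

Option 2

Option 1: r to a half-sibling = 0.25.
Option 1: r to a first cousin = 0.125.
Option 1: Σ r·B − C = (2·0.25·0.127 + 1·0.125·0.375) − 0.5 = -0.389625.
Option 2: r to a full sibling = 0.5.
Option 2: r to a first cousin = 0.125.
Option 2: Σ r·B − C = (4·0.5·0.331 + 4·0.125·0.162) − 0.26 = 0.483.
Option 2 has the higher net inclusive-fitness payoff.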